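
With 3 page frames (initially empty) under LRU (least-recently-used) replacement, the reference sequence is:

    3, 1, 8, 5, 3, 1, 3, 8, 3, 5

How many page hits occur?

3 → miss, frames (3)
1 → miss, frames (3 1)
8 → miss, frames (3 1 8)
5 → miss, evict 3, frames (1 8 5)
3 → miss, evict 1, frames (8 5 3)
1 → miss, evict 8, frames (5 3 1)
3 → hit
8 → miss, evict 5, frames (1 3 8)
3 → hit
5 → miss, evict 1, frames (8 3 5)
Hits: 2.

2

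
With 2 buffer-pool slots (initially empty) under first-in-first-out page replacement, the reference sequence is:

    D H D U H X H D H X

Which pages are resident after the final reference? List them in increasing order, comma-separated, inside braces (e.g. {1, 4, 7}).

D → fault, frames [D]
H → fault, frames [D, H]
D → hit
U → fault, evict D, frames [H, U]
H → hit
X → fault, evict H, frames [U, X]
H → fault, evict U, frames [X, H]
D → fault, evict X, frames [H, D]
H → hit
X → fault, evict H, frames [D, X]

{D, X}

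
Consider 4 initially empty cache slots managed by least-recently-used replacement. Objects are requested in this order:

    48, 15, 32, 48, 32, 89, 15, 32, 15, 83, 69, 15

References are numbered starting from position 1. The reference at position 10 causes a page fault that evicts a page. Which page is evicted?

48

pos 1: 48 -> miss, frames {48}
pos 2: 15 -> miss, frames {48,15}
pos 3: 32 -> miss, frames {48,15,32}
pos 4: 48 -> hit
pos 5: 32 -> hit
pos 6: 89 -> miss, frames {15,48,32,89}
pos 7: 15 -> hit
pos 8: 32 -> hit
pos 9: 15 -> hit
pos 10: 83 -> miss, evict 48, frames {89,32,15,83}
At position 10, page 48 is evicted.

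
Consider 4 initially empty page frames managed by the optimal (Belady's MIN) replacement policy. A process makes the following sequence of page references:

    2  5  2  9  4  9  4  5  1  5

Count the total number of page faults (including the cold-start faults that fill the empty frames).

2 → miss, frames (2)
5 → miss, frames (2 5)
2 → hit
9 → miss, frames (2 5 9)
4 → miss, frames (2 5 9 4)
9 → hit
4 → hit
5 → hit
1 → miss, evict 4, frames (2 5 9 1)
5 → hit
Page faults: 5.

5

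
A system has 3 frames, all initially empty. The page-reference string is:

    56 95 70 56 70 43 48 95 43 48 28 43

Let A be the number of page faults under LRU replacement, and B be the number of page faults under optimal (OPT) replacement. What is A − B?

1

Under LRU: F F F . . F F F . . F . → 7 faults.
Under OPT: F F F . . F F . . . F . → 6 faults.
A − B = 7 − 6 = 1.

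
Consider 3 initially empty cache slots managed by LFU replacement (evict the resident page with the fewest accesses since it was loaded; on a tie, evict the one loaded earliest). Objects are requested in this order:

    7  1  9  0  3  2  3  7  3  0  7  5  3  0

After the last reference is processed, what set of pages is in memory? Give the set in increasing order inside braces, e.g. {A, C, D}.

{0, 3, 7}

7 → fault, frames {7}
1 → fault, frames {7,1}
9 → fault, frames {7,1,9}
0 → fault, evict 7, frames {1,9,0}
3 → fault, evict 1, frames {9,0,3}
2 → fault, evict 9, frames {0,3,2}
3 → hit
7 → fault, evict 0, frames {3,2,7}
3 → hit
0 → fault, evict 2, frames {3,7,0}
7 → hit
5 → fault, evict 0, frames {3,7,5}
3 → hit
0 → fault, evict 5, frames {3,7,0}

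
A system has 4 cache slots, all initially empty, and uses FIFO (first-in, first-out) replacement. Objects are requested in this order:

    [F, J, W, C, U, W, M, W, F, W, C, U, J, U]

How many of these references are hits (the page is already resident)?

3

F → fault, frames {F}
J → fault, frames {F,J}
W → fault, frames {F,J,W}
C → fault, frames {F,J,W,C}
U → fault, evict F, frames {J,W,C,U}
W → hit
M → fault, evict J, frames {W,C,U,M}
W → hit
F → fault, evict W, frames {C,U,M,F}
W → fault, evict C, frames {U,M,F,W}
C → fault, evict U, frames {M,F,W,C}
U → fault, evict M, frames {F,W,C,U}
J → fault, evict F, frames {W,C,U,J}
U → hit
Hits: 3.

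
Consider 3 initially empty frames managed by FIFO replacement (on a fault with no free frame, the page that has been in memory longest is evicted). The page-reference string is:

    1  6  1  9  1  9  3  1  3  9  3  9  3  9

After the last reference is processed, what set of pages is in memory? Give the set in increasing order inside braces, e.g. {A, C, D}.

1 -> fault, frames {1}
6 -> fault, frames {1,6}
1 -> hit
9 -> fault, frames {1,6,9}
1 -> hit
9 -> hit
3 -> fault, evict 1, frames {6,9,3}
1 -> fault, evict 6, frames {9,3,1}
3 -> hit
9 -> hit
3 -> hit
9 -> hit
3 -> hit
9 -> hit

{1, 3, 9}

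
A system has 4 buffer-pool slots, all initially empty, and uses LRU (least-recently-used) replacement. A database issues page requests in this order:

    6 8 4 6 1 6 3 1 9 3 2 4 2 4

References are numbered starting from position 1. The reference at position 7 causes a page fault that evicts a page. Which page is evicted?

8

pos 1: 6: fault, frames {6}
pos 2: 8: fault, frames {6,8}
pos 3: 4: fault, frames {6,8,4}
pos 4: 6: hit
pos 5: 1: fault, frames {8,4,6,1}
pos 6: 6: hit
pos 7: 3: fault, evict 8, frames {4,1,6,3}
At position 7, page 8 is evicted.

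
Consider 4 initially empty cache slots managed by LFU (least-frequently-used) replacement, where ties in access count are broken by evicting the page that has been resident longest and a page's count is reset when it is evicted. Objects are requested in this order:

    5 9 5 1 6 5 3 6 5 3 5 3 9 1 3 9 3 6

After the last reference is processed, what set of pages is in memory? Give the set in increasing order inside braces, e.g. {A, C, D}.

{3, 5, 6, 9}

5 → miss, frames [5]
9 → miss, frames [5, 9]
5 → hit
1 → miss, frames [5, 9, 1]
6 → miss, frames [5, 9, 1, 6]
5 → hit
3 → miss, evict 9, frames [5, 1, 6, 3]
6 → hit
5 → hit
3 → hit
5 → hit
3 → hit
9 → miss, evict 1, frames [5, 6, 3, 9]
1 → miss, evict 9, frames [5, 6, 3, 1]
3 → hit
9 → miss, evict 1, frames [5, 6, 3, 9]
3 → hit
6 → hit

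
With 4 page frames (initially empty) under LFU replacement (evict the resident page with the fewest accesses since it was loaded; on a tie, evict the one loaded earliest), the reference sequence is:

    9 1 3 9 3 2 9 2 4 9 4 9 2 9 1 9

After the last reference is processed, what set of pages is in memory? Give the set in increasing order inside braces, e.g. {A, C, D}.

9: fault, frames {9}
1: fault, frames {9,1}
3: fault, frames {9,1,3}
9: hit
3: hit
2: fault, frames {9,1,3,2}
9: hit
2: hit
4: fault, evict 1, frames {9,3,2,4}
9: hit
4: hit
9: hit
2: hit
9: hit
1: fault, evict 3, frames {9,2,4,1}
9: hit

{1, 2, 4, 9}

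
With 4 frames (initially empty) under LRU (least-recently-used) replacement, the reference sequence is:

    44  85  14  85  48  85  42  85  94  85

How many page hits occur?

44 → fault, frames (44)
85 → fault, frames (44 85)
14 → fault, frames (44 85 14)
85 → hit
48 → fault, frames (44 14 85 48)
85 → hit
42 → fault, evict 44, frames (14 48 85 42)
85 → hit
94 → fault, evict 14, frames (48 42 85 94)
85 → hit
Hits: 4.

4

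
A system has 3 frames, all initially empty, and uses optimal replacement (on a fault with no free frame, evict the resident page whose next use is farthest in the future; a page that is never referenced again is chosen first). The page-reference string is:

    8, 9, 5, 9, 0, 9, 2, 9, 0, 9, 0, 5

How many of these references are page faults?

8 -> fault, frames {8}
9 -> fault, frames {8,9}
5 -> fault, frames {8,9,5}
9 -> hit
0 -> fault, evict 8, frames {9,5,0}
9 -> hit
2 -> fault, evict 5, frames {9,0,2}
9 -> hit
0 -> hit
9 -> hit
0 -> hit
5 -> fault, evict 2, frames {9,0,5}
Page faults: 6.

6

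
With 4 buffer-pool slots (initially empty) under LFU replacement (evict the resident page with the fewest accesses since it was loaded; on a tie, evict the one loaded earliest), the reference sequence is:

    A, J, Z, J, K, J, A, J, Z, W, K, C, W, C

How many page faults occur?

9

A → miss, frames (A)
J → miss, frames (A J)
Z → miss, frames (A J Z)
J → hit
K → miss, frames (A J Z K)
J → hit
A → hit
J → hit
Z → hit
W → miss, evict K, frames (A J Z W)
K → miss, evict W, frames (A J Z K)
C → miss, evict K, frames (A J Z C)
W → miss, evict C, frames (A J Z W)
C → miss, evict W, frames (A J Z C)
Page faults: 9.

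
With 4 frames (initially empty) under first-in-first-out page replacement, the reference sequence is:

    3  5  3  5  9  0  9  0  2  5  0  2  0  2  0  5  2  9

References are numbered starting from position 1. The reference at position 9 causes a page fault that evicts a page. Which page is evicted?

pos 1: 3 -> miss, frames {3}
pos 2: 5 -> miss, frames {3,5}
pos 3: 3 -> hit
pos 4: 5 -> hit
pos 5: 9 -> miss, frames {3,5,9}
pos 6: 0 -> miss, frames {3,5,9,0}
pos 7: 9 -> hit
pos 8: 0 -> hit
pos 9: 2 -> miss, evict 3, frames {5,9,0,2}
At position 9, page 3 is evicted.

3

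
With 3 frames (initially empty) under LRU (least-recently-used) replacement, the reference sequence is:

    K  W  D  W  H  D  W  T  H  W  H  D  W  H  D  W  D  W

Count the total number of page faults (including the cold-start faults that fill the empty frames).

K → fault, frames (K)
W → fault, frames (K W)
D → fault, frames (K W D)
W → hit
H → fault, evict K, frames (D W H)
D → hit
W → hit
T → fault, evict H, frames (D W T)
H → fault, evict D, frames (W T H)
W → hit
H → hit
D → fault, evict T, frames (W H D)
W → hit
H → hit
D → hit
W → hit
D → hit
W → hit
Page faults: 7.

7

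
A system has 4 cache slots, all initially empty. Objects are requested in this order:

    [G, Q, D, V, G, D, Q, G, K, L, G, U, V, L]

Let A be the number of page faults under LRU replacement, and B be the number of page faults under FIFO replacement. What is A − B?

Under LRU: F F F F . . . . F F . F F . → 8 faults.
Under FIFO: F F F F . . . . F F F F F . → 9 faults.
A − B = 8 − 9 = -1.

-1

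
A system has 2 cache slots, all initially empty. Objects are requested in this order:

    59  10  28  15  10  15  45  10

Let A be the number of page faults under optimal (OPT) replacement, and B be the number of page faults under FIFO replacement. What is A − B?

Under OPT: F F F F . . F . → 5 faults.
Under FIFO: F F F F F . F . → 6 faults.
A − B = 5 − 6 = -1.

-1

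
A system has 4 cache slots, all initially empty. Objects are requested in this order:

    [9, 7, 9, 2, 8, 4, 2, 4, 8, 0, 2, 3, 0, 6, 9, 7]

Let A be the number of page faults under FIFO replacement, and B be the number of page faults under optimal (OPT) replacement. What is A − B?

1

Under FIFO: F F . F F F . . . F . F . F F F → 10 faults.
Under OPT: F F . F F F . . . F . F . F . F → 9 faults.
A − B = 10 − 9 = 1.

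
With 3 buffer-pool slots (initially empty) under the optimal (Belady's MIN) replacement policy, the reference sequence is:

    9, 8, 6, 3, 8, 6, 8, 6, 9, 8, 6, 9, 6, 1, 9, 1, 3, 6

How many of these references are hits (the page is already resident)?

11

9: fault, frames (9)
8: fault, frames (9 8)
6: fault, frames (9 8 6)
3: fault, evict 9, frames (8 6 3)
8: hit
6: hit
8: hit
6: hit
9: fault, evict 3, frames (8 6 9)
8: hit
6: hit
9: hit
6: hit
1: fault, evict 8, frames (6 9 1)
9: hit
1: hit
3: fault, evict 1, frames (6 9 3)
6: hit
Hits: 11.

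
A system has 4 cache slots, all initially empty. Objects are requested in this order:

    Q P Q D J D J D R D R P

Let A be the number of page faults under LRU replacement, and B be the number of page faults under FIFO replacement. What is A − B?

Under LRU: F F . F F . . . F . . F → 6 faults.
Under FIFO: F F . F F . . . F . . . → 5 faults.
A − B = 6 − 5 = 1.

1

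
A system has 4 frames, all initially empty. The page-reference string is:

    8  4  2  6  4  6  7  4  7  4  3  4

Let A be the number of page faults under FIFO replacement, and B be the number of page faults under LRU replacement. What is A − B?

1

Under FIFO: F F F F . . F . . . F F → 7 faults.
Under LRU: F F F F . . F . . . F . → 6 faults.
A − B = 7 − 6 = 1.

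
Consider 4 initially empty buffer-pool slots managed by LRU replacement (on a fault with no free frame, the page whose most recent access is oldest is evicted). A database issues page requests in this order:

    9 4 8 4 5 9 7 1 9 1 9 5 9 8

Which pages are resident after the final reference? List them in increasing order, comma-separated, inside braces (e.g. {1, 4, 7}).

{1, 5, 8, 9}

9: miss, frames [9]
4: miss, frames [9, 4]
8: miss, frames [9, 4, 8]
4: hit
5: miss, frames [9, 8, 4, 5]
9: hit
7: miss, evict 8, frames [4, 5, 9, 7]
1: miss, evict 4, frames [5, 9, 7, 1]
9: hit
1: hit
9: hit
5: hit
9: hit
8: miss, evict 7, frames [1, 5, 9, 8]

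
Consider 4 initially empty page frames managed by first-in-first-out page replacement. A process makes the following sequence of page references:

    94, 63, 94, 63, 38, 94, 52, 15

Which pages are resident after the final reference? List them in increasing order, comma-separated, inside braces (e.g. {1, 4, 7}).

{15, 38, 52, 63}

94: miss, frames [94]
63: miss, frames [94, 63]
94: hit
63: hit
38: miss, frames [94, 63, 38]
94: hit
52: miss, frames [94, 63, 38, 52]
15: miss, evict 94, frames [63, 38, 52, 15]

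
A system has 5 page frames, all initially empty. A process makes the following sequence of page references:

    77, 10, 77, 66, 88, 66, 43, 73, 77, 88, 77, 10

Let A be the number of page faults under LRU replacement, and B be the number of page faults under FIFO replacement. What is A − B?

-1

Under LRU: F F . F F . F F . . . F → 7 faults.
Under FIFO: F F . F F . F F F . . F → 8 faults.
A − B = 7 − 8 = -1.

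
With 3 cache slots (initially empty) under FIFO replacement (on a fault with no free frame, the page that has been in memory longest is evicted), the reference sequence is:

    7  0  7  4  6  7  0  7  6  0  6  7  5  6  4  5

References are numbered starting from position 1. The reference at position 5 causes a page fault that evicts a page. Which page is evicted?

7

pos 1: 7: miss, frames {7}
pos 2: 0: miss, frames {7,0}
pos 3: 7: hit
pos 4: 4: miss, frames {7,0,4}
pos 5: 6: miss, evict 7, frames {0,4,6}
At position 5, page 7 is evicted.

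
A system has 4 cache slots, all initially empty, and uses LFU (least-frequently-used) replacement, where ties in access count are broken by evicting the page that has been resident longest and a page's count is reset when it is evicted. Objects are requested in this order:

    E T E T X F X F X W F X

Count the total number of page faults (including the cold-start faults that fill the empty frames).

E: miss, frames {E}
T: miss, frames {E,T}
E: hit
T: hit
X: miss, frames {E,T,X}
F: miss, frames {E,T,X,F}
X: hit
F: hit
X: hit
W: miss, evict E, frames {T,X,F,W}
F: hit
X: hit
Page faults: 5.

5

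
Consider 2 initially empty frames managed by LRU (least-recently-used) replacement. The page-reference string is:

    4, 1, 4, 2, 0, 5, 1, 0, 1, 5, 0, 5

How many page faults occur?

9

4 -> miss, frames [4]
1 -> miss, frames [4, 1]
4 -> hit
2 -> miss, evict 1, frames [4, 2]
0 -> miss, evict 4, frames [2, 0]
5 -> miss, evict 2, frames [0, 5]
1 -> miss, evict 0, frames [5, 1]
0 -> miss, evict 5, frames [1, 0]
1 -> hit
5 -> miss, evict 0, frames [1, 5]
0 -> miss, evict 1, frames [5, 0]
5 -> hit
Page faults: 9.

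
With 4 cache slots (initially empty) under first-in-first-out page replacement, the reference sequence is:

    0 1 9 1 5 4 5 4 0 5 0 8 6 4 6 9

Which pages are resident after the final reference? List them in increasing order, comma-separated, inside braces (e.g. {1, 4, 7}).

0 -> fault, frames {0}
1 -> fault, frames {0,1}
9 -> fault, frames {0,1,9}
1 -> hit
5 -> fault, frames {0,1,9,5}
4 -> fault, evict 0, frames {1,9,5,4}
5 -> hit
4 -> hit
0 -> fault, evict 1, frames {9,5,4,0}
5 -> hit
0 -> hit
8 -> fault, evict 9, frames {5,4,0,8}
6 -> fault, evict 5, frames {4,0,8,6}
4 -> hit
6 -> hit
9 -> fault, evict 4, frames {0,8,6,9}

{0, 6, 8, 9}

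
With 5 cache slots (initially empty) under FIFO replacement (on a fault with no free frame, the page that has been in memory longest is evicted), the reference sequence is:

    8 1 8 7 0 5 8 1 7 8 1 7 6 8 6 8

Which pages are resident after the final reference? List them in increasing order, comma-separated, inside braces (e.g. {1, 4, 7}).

8: miss, frames {8}
1: miss, frames {8,1}
8: hit
7: miss, frames {8,1,7}
0: miss, frames {8,1,7,0}
5: miss, frames {8,1,7,0,5}
8: hit
1: hit
7: hit
8: hit
1: hit
7: hit
6: miss, evict 8, frames {1,7,0,5,6}
8: miss, evict 1, frames {7,0,5,6,8}
6: hit
8: hit

{0, 5, 6, 7, 8}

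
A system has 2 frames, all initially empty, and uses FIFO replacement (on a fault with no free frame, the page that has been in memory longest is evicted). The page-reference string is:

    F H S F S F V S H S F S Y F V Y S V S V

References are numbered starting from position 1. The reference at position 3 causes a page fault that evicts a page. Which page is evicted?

pos 1: F -> miss, frames {F}
pos 2: H -> miss, frames {F,H}
pos 3: S -> miss, evict F, frames {H,S}
At position 3, page F is evicted.

F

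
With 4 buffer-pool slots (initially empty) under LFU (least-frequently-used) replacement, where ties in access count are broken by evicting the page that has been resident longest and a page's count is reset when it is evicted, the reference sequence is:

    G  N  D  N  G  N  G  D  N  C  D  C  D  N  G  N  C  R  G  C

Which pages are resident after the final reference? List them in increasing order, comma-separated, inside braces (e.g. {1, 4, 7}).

G -> miss, frames (G)
N -> miss, frames (G N)
D -> miss, frames (G N D)
N -> hit
G -> hit
N -> hit
G -> hit
D -> hit
N -> hit
C -> miss, frames (G N D C)
D -> hit
C -> hit
D -> hit
N -> hit
G -> hit
N -> hit
C -> hit
R -> miss, evict C, frames (G N D R)
G -> hit
C -> miss, evict R, frames (G N D C)

{C, D, G, N}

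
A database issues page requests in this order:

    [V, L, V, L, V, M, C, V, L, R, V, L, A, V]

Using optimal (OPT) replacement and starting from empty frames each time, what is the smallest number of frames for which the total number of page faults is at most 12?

2

f=1: 14 faults
f=2: 8 faults
f=3: 6 faults
f=4: 6 faults
f=5: 6 faults
f=6: 6 faults
Smallest f with faults ≤ 12 is 2.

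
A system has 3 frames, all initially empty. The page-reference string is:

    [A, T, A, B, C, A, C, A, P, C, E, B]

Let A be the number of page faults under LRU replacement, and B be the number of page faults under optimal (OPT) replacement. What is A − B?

1

Under LRU: F F . F F . . . F . F F → 7 faults.
Under OPT: F F . F F . . . F . F . → 6 faults.
A − B = 7 − 6 = 1.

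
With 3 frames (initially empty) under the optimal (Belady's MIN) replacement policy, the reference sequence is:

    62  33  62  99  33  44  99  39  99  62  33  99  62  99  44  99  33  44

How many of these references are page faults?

7

62 → miss, frames {62}
33 → miss, frames {62,33}
62 → hit
99 → miss, frames {62,33,99}
33 → hit
44 → miss, evict 33, frames {62,99,44}
99 → hit
39 → miss, evict 44, frames {62,99,39}
99 → hit
62 → hit
33 → miss, evict 39, frames {62,99,33}
99 → hit
62 → hit
99 → hit
44 → miss, evict 62, frames {99,33,44}
99 → hit
33 → hit
44 → hit
Page faults: 7.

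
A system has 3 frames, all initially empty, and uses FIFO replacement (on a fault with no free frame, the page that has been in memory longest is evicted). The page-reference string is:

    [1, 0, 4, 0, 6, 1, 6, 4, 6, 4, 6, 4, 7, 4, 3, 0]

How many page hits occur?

1 -> fault, frames [1]
0 -> fault, frames [1, 0]
4 -> fault, frames [1, 0, 4]
0 -> hit
6 -> fault, evict 1, frames [0, 4, 6]
1 -> fault, evict 0, frames [4, 6, 1]
6 -> hit
4 -> hit
6 -> hit
4 -> hit
6 -> hit
4 -> hit
7 -> fault, evict 4, frames [6, 1, 7]
4 -> fault, evict 6, frames [1, 7, 4]
3 -> fault, evict 1, frames [7, 4, 3]
0 -> fault, evict 7, frames [4, 3, 0]
Hits: 7.

7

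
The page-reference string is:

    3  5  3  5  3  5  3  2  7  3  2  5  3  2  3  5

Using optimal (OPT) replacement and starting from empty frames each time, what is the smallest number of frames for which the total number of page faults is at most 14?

f=1: 16 faults
f=2: 8 faults
f=3: 5 faults
f=4: 4 faults
Smallest f with faults ≤ 14 is 2.

2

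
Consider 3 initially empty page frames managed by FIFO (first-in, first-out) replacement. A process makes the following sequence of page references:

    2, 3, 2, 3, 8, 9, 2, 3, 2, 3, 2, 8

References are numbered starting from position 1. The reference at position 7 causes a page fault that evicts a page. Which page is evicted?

pos 1: 2 -> fault, frames [2]
pos 2: 3 -> fault, frames [2, 3]
pos 3: 2 -> hit
pos 4: 3 -> hit
pos 5: 8 -> fault, frames [2, 3, 8]
pos 6: 9 -> fault, evict 2, frames [3, 8, 9]
pos 7: 2 -> fault, evict 3, frames [8, 9, 2]
At position 7, page 3 is evicted.

3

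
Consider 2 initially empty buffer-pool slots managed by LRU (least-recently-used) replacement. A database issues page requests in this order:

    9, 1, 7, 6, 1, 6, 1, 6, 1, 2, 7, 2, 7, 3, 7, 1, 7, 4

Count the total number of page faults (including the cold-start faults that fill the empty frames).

10

9: miss, frames {9}
1: miss, frames {9,1}
7: miss, evict 9, frames {1,7}
6: miss, evict 1, frames {7,6}
1: miss, evict 7, frames {6,1}
6: hit
1: hit
6: hit
1: hit
2: miss, evict 6, frames {1,2}
7: miss, evict 1, frames {2,7}
2: hit
7: hit
3: miss, evict 2, frames {7,3}
7: hit
1: miss, evict 3, frames {7,1}
7: hit
4: miss, evict 1, frames {7,4}
Page faults: 10.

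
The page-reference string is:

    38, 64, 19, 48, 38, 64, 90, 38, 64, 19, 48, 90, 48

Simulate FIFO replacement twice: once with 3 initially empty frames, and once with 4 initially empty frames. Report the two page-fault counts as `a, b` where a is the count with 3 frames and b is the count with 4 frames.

9, 10

3 frames: F F F F F F F . . F F . . → 9 faults.
4 frames: F F F F . . F F F F F F . → 10 faults.
10 > 9: adding a frame increased faults — Belady's anomaly.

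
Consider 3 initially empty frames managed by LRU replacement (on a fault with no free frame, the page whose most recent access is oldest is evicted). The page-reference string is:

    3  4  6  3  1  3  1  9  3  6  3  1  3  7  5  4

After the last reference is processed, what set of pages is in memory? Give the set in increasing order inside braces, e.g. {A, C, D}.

3 -> fault, frames [3]
4 -> fault, frames [3, 4]
6 -> fault, frames [3, 4, 6]
3 -> hit
1 -> fault, evict 4, frames [6, 3, 1]
3 -> hit
1 -> hit
9 -> fault, evict 6, frames [3, 1, 9]
3 -> hit
6 -> fault, evict 1, frames [9, 3, 6]
3 -> hit
1 -> fault, evict 9, frames [6, 3, 1]
3 -> hit
7 -> fault, evict 6, frames [1, 3, 7]
5 -> fault, evict 1, frames [3, 7, 5]
4 -> fault, evict 3, frames [7, 5, 4]

{4, 5, 7}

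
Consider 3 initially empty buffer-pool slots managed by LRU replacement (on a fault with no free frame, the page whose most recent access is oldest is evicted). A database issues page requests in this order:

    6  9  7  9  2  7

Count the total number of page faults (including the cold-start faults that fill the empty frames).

6 → miss, frames [6]
9 → miss, frames [6, 9]
7 → miss, frames [6, 9, 7]
9 → hit
2 → miss, evict 6, frames [7, 9, 2]
7 → hit
Page faults: 4.

4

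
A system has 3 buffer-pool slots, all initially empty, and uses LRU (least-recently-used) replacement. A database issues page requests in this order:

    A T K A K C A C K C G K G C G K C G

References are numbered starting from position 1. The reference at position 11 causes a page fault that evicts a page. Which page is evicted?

A

pos 1: A -> fault, frames {A}
pos 2: T -> fault, frames {A,T}
pos 3: K -> fault, frames {A,T,K}
pos 4: A -> hit
pos 5: K -> hit
pos 6: C -> fault, evict T, frames {A,K,C}
pos 7: A -> hit
pos 8: C -> hit
pos 9: K -> hit
pos 10: C -> hit
pos 11: G -> fault, evict A, frames {K,C,G}
At position 11, page A is evicted.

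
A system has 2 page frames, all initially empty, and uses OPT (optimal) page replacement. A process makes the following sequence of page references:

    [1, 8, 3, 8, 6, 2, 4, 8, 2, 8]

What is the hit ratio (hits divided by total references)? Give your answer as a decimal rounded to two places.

0.30

1 -> miss, frames [1]
8 -> miss, frames [1, 8]
3 -> miss, evict 1, frames [8, 3]
8 -> hit
6 -> miss, evict 3, frames [8, 6]
2 -> miss, evict 6, frames [8, 2]
4 -> miss, evict 2, frames [8, 4]
8 -> hit
2 -> miss, evict 4, frames [8, 2]
8 -> hit
Hits: 3 of 10 references → 3/10 = 0.3000.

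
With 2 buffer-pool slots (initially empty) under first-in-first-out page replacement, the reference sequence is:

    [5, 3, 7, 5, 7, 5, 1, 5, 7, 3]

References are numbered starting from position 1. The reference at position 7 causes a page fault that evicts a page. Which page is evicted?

pos 1: 5 → fault, frames (5)
pos 2: 3 → fault, frames (5 3)
pos 3: 7 → fault, evict 5, frames (3 7)
pos 4: 5 → fault, evict 3, frames (7 5)
pos 5: 7 → hit
pos 6: 5 → hit
pos 7: 1 → fault, evict 7, frames (5 1)
At position 7, page 7 is evicted.

7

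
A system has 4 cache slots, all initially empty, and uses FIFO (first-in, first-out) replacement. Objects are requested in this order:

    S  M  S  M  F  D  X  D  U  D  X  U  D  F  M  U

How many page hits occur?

9

S -> fault, frames [S]
M -> fault, frames [S, M]
S -> hit
M -> hit
F -> fault, frames [S, M, F]
D -> fault, frames [S, M, F, D]
X -> fault, evict S, frames [M, F, D, X]
D -> hit
U -> fault, evict M, frames [F, D, X, U]
D -> hit
X -> hit
U -> hit
D -> hit
F -> hit
M -> fault, evict F, frames [D, X, U, M]
U -> hit
Hits: 9.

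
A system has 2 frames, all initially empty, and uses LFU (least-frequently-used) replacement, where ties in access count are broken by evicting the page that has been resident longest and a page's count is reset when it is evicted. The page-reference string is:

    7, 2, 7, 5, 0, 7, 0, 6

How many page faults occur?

5

7 → fault, frames {7}
2 → fault, frames {7,2}
7 → hit
5 → fault, evict 2, frames {7,5}
0 → fault, evict 5, frames {7,0}
7 → hit
0 → hit
6 → fault, evict 0, frames {7,6}
Page faults: 5.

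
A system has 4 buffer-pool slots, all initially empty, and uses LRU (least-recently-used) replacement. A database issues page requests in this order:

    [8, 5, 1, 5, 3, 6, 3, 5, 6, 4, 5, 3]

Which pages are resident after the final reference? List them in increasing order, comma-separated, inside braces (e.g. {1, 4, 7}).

8 -> fault, frames (8)
5 -> fault, frames (8 5)
1 -> fault, frames (8 5 1)
5 -> hit
3 -> fault, frames (8 1 5 3)
6 -> fault, evict 8, frames (1 5 3 6)
3 -> hit
5 -> hit
6 -> hit
4 -> fault, evict 1, frames (3 5 6 4)
5 -> hit
3 -> hit

{3, 4, 5, 6}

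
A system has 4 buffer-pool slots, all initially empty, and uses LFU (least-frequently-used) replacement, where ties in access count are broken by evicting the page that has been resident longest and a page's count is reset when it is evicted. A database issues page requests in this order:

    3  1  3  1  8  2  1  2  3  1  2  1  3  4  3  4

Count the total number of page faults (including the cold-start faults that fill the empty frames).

3 -> miss, frames (3)
1 -> miss, frames (3 1)
3 -> hit
1 -> hit
8 -> miss, frames (3 1 8)
2 -> miss, frames (3 1 8 2)
1 -> hit
2 -> hit
3 -> hit
1 -> hit
2 -> hit
1 -> hit
3 -> hit
4 -> miss, evict 8, frames (3 1 2 4)
3 -> hit
4 -> hit
Page faults: 5.

5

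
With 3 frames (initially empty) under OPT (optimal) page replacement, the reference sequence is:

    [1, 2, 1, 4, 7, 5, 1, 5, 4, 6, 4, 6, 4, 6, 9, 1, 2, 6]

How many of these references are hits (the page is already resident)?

10

1 -> miss, frames {1}
2 -> miss, frames {1,2}
1 -> hit
4 -> miss, frames {1,2,4}
7 -> miss, evict 2, frames {1,4,7}
5 -> miss, evict 7, frames {1,4,5}
1 -> hit
5 -> hit
4 -> hit
6 -> miss, evict 5, frames {1,4,6}
4 -> hit
6 -> hit
4 -> hit
6 -> hit
9 -> miss, evict 4, frames {1,6,9}
1 -> hit
2 -> miss, evict 9, frames {1,6,2}
6 -> hit
Hits: 10.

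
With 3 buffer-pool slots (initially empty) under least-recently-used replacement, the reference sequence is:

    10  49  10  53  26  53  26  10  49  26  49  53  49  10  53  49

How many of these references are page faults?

10: miss, frames [10]
49: miss, frames [10, 49]
10: hit
53: miss, frames [49, 10, 53]
26: miss, evict 49, frames [10, 53, 26]
53: hit
26: hit
10: hit
49: miss, evict 53, frames [26, 10, 49]
26: hit
49: hit
53: miss, evict 10, frames [26, 49, 53]
49: hit
10: miss, evict 26, frames [53, 49, 10]
53: hit
49: hit
Page faults: 7.

7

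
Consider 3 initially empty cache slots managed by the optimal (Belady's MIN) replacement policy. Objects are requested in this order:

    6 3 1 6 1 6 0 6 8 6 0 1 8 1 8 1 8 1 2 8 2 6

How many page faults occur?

6 → fault, frames [6]
3 → fault, frames [6, 3]
1 → fault, frames [6, 3, 1]
6 → hit
1 → hit
6 → hit
0 → fault, evict 3, frames [6, 1, 0]
6 → hit
8 → fault, evict 1, frames [6, 0, 8]
6 → hit
0 → hit
1 → fault, evict 0, frames [6, 8, 1]
8 → hit
1 → hit
8 → hit
1 → hit
8 → hit
1 → hit
2 → fault, evict 1, frames [6, 8, 2]
8 → hit
2 → hit
6 → hit
Page faults: 7.

7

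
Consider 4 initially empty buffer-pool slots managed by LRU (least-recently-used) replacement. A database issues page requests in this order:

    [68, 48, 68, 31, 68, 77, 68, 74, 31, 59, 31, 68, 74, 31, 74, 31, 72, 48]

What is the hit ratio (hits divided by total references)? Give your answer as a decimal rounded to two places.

68 → miss, frames {68}
48 → miss, frames {68,48}
68 → hit
31 → miss, frames {48,68,31}
68 → hit
77 → miss, frames {48,31,68,77}
68 → hit
74 → miss, evict 48, frames {31,77,68,74}
31 → hit
59 → miss, evict 77, frames {68,74,31,59}
31 → hit
68 → hit
74 → hit
31 → hit
74 → hit
31 → hit
72 → miss, evict 59, frames {68,74,31,72}
48 → miss, evict 68, frames {74,31,72,48}
Hits: 10 of 18 references → 10/18 = 0.5556.

0.56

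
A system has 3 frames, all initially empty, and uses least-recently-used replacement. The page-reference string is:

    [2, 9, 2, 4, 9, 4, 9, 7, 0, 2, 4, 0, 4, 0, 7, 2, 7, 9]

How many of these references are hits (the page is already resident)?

2: miss, frames (2)
9: miss, frames (2 9)
2: hit
4: miss, frames (9 2 4)
9: hit
4: hit
9: hit
7: miss, evict 2, frames (4 9 7)
0: miss, evict 4, frames (9 7 0)
2: miss, evict 9, frames (7 0 2)
4: miss, evict 7, frames (0 2 4)
0: hit
4: hit
0: hit
7: miss, evict 2, frames (4 0 7)
2: miss, evict 4, frames (0 7 2)
7: hit
9: miss, evict 0, frames (2 7 9)
Hits: 8.

8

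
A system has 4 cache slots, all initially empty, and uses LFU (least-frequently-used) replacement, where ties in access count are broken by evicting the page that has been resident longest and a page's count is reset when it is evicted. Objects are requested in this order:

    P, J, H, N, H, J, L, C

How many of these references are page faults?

6

P: miss, frames (P)
J: miss, frames (P J)
H: miss, frames (P J H)
N: miss, frames (P J H N)
H: hit
J: hit
L: miss, evict P, frames (J H N L)
C: miss, evict N, frames (J H L C)
Page faults: 6.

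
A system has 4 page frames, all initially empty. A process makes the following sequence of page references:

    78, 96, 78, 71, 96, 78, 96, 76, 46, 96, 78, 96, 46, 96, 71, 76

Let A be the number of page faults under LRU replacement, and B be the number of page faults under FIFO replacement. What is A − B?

-2

Under LRU: F F . F . . . F F . . . . . F F → 7 faults.
Under FIFO: F F . F . . . F F . F F . . F F → 9 faults.
A − B = 7 − 9 = -2.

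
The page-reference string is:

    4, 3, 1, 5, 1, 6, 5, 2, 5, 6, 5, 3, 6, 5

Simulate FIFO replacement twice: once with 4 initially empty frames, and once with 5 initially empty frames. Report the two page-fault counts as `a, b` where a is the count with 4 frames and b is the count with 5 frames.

4 frames: F F F F . F . F . . . F . . → 7 faults.
5 frames: F F F F . F . F . . . . . . → 6 faults.
6 < 7: adding a frame reduced faults, as is typical.

7, 6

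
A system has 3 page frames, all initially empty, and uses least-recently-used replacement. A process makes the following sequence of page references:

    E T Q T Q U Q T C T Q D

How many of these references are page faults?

6

E: fault, frames [E]
T: fault, frames [E, T]
Q: fault, frames [E, T, Q]
T: hit
Q: hit
U: fault, evict E, frames [T, Q, U]
Q: hit
T: hit
C: fault, evict U, frames [Q, T, C]
T: hit
Q: hit
D: fault, evict C, frames [T, Q, D]
Page faults: 6.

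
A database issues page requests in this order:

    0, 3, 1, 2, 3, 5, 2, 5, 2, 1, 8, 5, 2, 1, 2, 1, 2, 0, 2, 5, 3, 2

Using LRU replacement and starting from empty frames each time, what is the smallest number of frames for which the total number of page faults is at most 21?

2

f=1: 22 faults
f=2: 16 faults
f=3: 13 faults
f=4: 8 faults
f=5: 8 faults
f=6: 6 faults
Smallest f with faults ≤ 21 is 2.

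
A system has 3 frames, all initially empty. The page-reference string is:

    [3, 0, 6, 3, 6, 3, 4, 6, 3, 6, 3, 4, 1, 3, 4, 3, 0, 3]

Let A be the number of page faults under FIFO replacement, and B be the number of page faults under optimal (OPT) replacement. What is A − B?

1

Under FIFO: F F F . . . F . F . . . F . . . F . → 7 faults.
Under OPT: F F F . . . F . . . . . F . . . F . → 6 faults.
A − B = 7 − 6 = 1.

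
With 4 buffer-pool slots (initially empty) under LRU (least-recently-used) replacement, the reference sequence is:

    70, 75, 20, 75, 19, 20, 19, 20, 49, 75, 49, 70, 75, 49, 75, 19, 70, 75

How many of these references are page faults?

70 → fault, frames [70]
75 → fault, frames [70, 75]
20 → fault, frames [70, 75, 20]
75 → hit
19 → fault, frames [70, 20, 75, 19]
20 → hit
19 → hit
20 → hit
49 → fault, evict 70, frames [75, 19, 20, 49]
75 → hit
49 → hit
70 → fault, evict 19, frames [20, 75, 49, 70]
75 → hit
49 → hit
75 → hit
19 → fault, evict 20, frames [70, 49, 75, 19]
70 → hit
75 → hit
Page faults: 7.

7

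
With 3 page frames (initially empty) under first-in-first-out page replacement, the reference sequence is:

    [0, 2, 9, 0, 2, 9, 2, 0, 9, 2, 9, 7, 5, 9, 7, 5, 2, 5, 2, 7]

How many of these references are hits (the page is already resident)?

0 -> miss, frames {0}
2 -> miss, frames {0,2}
9 -> miss, frames {0,2,9}
0 -> hit
2 -> hit
9 -> hit
2 -> hit
0 -> hit
9 -> hit
2 -> hit
9 -> hit
7 -> miss, evict 0, frames {2,9,7}
5 -> miss, evict 2, frames {9,7,5}
9 -> hit
7 -> hit
5 -> hit
2 -> miss, evict 9, frames {7,5,2}
5 -> hit
2 -> hit
7 -> hit
Hits: 14.

14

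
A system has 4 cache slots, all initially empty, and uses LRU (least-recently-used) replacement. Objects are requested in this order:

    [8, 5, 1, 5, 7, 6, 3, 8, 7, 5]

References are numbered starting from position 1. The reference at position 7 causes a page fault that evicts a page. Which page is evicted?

1

pos 1: 8: miss, frames (8)
pos 2: 5: miss, frames (8 5)
pos 3: 1: miss, frames (8 5 1)
pos 4: 5: hit
pos 5: 7: miss, frames (8 1 5 7)
pos 6: 6: miss, evict 8, frames (1 5 7 6)
pos 7: 3: miss, evict 1, frames (5 7 6 3)
At position 7, page 1 is evicted.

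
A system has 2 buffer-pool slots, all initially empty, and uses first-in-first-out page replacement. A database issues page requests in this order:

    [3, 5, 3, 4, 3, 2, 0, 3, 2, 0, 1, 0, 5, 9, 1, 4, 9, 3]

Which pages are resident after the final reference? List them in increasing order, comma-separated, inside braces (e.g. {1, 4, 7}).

3 -> fault, frames {3}
5 -> fault, frames {3,5}
3 -> hit
4 -> fault, evict 3, frames {5,4}
3 -> fault, evict 5, frames {4,3}
2 -> fault, evict 4, frames {3,2}
0 -> fault, evict 3, frames {2,0}
3 -> fault, evict 2, frames {0,3}
2 -> fault, evict 0, frames {3,2}
0 -> fault, evict 3, frames {2,0}
1 -> fault, evict 2, frames {0,1}
0 -> hit
5 -> fault, evict 0, frames {1,5}
9 -> fault, evict 1, frames {5,9}
1 -> fault, evict 5, frames {9,1}
4 -> fault, evict 9, frames {1,4}
9 -> fault, evict 1, frames {4,9}
3 -> fault, evict 4, frames {9,3}

{3, 9}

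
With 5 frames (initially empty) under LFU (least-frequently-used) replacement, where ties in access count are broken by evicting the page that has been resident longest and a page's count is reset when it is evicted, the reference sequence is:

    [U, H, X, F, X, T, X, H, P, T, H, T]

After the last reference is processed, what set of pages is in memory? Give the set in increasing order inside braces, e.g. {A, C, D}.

{F, H, P, T, X}

U → miss, frames {U}
H → miss, frames {U,H}
X → miss, frames {U,H,X}
F → miss, frames {U,H,X,F}
X → hit
T → miss, frames {U,H,X,F,T}
X → hit
H → hit
P → miss, evict U, frames {H,X,F,T,P}
T → hit
H → hit
T → hit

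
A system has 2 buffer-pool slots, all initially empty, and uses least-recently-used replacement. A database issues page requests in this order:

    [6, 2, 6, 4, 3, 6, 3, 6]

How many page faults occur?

6: miss, frames [6]
2: miss, frames [6, 2]
6: hit
4: miss, evict 2, frames [6, 4]
3: miss, evict 6, frames [4, 3]
6: miss, evict 4, frames [3, 6]
3: hit
6: hit
Page faults: 5.

5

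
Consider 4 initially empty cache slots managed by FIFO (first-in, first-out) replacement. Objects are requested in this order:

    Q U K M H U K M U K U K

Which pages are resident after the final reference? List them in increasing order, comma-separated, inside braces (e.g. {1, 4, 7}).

Q: miss, frames {Q}
U: miss, frames {Q,U}
K: miss, frames {Q,U,K}
M: miss, frames {Q,U,K,M}
H: miss, evict Q, frames {U,K,M,H}
U: hit
K: hit
M: hit
U: hit
K: hit
U: hit
K: hit

{H, K, M, U}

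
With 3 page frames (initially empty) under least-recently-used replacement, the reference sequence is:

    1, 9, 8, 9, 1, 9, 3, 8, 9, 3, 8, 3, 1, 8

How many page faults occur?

6

1 → fault, frames {1}
9 → fault, frames {1,9}
8 → fault, frames {1,9,8}
9 → hit
1 → hit
9 → hit
3 → fault, evict 8, frames {1,9,3}
8 → fault, evict 1, frames {9,3,8}
9 → hit
3 → hit
8 → hit
3 → hit
1 → fault, evict 9, frames {8,3,1}
8 → hit
Page faults: 6.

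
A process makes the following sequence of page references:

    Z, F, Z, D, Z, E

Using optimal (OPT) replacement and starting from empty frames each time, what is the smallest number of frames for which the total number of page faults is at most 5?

f=1: 6 faults
f=2: 4 faults
f=3: 4 faults
f=4: 4 faults
Smallest f with faults ≤ 5 is 2.

2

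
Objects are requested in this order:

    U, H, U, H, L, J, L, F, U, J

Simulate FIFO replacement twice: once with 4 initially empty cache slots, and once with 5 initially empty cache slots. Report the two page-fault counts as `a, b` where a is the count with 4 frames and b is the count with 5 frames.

6, 5

4 frames: F F . . F F . F F . → 6 faults.
5 frames: F F . . F F . F . . → 5 faults.
5 < 6: adding a frame reduced faults, as is typical.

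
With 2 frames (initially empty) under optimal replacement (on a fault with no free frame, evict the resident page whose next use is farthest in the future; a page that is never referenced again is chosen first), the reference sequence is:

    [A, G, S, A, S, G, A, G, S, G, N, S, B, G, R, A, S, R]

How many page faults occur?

A: miss, frames {A}
G: miss, frames {A,G}
S: miss, evict G, frames {A,S}
A: hit
S: hit
G: miss, evict S, frames {A,G}
A: hit
G: hit
S: miss, evict A, frames {G,S}
G: hit
N: miss, evict G, frames {S,N}
S: hit
B: miss, evict N, frames {S,B}
G: miss, evict B, frames {S,G}
R: miss, evict G, frames {S,R}
A: miss, evict R, frames {S,A}
S: hit
R: miss, evict A, frames {S,R}
Page faults: 11.

11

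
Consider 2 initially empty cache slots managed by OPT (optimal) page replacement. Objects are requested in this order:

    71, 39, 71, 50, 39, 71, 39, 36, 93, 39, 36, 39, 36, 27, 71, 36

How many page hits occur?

7

71 → miss, frames [71]
39 → miss, frames [71, 39]
71 → hit
50 → miss, evict 71, frames [39, 50]
39 → hit
71 → miss, evict 50, frames [39, 71]
39 → hit
36 → miss, evict 71, frames [39, 36]
93 → miss, evict 36, frames [39, 93]
39 → hit
36 → miss, evict 93, frames [39, 36]
39 → hit
36 → hit
27 → miss, evict 39, frames [36, 27]
71 → miss, evict 27, frames [36, 71]
36 → hit
Hits: 7.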